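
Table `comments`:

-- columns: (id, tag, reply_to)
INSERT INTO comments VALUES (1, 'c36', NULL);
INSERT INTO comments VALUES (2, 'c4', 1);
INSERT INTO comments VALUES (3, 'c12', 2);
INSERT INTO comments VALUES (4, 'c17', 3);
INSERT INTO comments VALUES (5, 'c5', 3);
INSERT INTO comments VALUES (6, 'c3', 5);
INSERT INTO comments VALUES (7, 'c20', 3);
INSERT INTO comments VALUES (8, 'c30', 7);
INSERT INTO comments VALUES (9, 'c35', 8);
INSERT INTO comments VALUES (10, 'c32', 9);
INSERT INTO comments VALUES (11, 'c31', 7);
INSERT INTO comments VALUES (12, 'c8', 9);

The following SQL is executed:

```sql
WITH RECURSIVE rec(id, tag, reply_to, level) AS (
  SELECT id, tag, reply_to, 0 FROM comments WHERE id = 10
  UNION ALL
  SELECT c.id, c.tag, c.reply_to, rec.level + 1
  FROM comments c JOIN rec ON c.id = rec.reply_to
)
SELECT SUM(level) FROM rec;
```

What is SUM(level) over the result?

21

Base: id=10 (c32), reply_to=9, level 0.
Iteration 1: join on id=9 -> c35 (id 9, reply_to=8, level 1).
Iteration 2: join on id=8 -> c30 (id 8, reply_to=7, level 2).
Iteration 3: join on id=7 -> c20 (id 7, reply_to=3, level 3).
Iteration 4: join on id=3 -> c12 (id 3, reply_to=2, level 4).
Iteration 5: join on id=2 -> c4 (id 2, reply_to=1, level 5).
Iteration 6: join on id=1 -> c36 (id 1, reply_to=NULL, level 6).
Iteration 7: reply_to is NULL; no match; recursion stops.
SUM(level) = 0 + 1 + 2 + 3 + 4 + 5 + 6 = 21.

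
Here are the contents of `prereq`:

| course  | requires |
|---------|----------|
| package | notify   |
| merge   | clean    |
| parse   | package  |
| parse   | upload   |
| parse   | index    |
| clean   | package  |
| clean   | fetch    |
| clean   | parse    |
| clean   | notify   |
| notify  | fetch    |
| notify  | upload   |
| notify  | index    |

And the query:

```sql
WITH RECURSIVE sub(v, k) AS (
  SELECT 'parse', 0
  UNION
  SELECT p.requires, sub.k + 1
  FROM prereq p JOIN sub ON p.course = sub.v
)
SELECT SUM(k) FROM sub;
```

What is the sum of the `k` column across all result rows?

Base: (parse, k=0).
Iteration 1: edges from {parse} -> (index, k=1), (package, k=1), (upload, k=1).
Iteration 2: edges from {index,package,upload} -> (notify, k=2).
Iteration 3: edges from {notify} -> (fetch, k=3), (index, k=3), (upload, k=3).
Iteration 4: no outgoing edges from {fetch,index,upload}; recursion stops.
SUM(k) = 0 + 1 + 1 + 1 + 2 + 3 + 3 + 3 = 14.

14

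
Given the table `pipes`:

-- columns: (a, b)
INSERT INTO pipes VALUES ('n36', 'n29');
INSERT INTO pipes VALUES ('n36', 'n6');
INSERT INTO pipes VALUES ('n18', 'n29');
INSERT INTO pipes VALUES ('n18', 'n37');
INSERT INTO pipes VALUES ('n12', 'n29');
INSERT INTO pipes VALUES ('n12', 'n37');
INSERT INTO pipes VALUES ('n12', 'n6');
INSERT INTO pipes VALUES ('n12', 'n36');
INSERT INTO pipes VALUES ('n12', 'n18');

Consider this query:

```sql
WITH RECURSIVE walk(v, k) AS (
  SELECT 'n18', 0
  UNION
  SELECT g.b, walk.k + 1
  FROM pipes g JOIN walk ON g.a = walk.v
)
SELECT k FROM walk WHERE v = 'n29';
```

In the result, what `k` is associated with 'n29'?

1

Base: (n18, k=0).
Iteration 1: edges from {n18} -> (n29, k=1), (n37, k=1).
Iteration 2: no outgoing edges from {n29,n37}; recursion stops.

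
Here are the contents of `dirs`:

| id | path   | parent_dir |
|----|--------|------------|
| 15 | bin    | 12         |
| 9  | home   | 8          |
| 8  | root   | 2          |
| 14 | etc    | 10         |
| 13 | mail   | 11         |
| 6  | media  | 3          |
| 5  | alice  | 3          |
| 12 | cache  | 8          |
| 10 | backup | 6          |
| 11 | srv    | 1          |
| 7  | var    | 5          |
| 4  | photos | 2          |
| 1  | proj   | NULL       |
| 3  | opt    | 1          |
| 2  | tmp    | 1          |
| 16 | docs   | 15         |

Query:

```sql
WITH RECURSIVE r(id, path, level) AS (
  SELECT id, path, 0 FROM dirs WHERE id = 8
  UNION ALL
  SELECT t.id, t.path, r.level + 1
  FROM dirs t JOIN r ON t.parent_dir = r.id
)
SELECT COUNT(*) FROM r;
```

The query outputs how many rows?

5

Base: id=8 (root) at level 0.
Iteration 1: rows with parent_dir in {8} -> home (id 9, level 1), cache (id 12, level 1).
Iteration 2: rows with parent_dir in {9,12} -> bin (id 15, level 2).
Iteration 3: rows with parent_dir in {15} -> docs (id 16, level 3).
Iteration 4: no rows with parent_dir in {16}; recursion stops.
Total rows emitted: 5.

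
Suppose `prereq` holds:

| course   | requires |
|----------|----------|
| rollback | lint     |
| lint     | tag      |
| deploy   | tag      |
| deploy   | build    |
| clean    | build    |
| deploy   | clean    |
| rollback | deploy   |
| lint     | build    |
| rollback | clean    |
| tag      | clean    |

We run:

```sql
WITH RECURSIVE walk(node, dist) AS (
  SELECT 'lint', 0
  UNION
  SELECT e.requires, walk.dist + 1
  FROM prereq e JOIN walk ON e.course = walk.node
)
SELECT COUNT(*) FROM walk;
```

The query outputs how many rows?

Base: (lint, dist=0).
Iteration 1: edges from {lint} -> (build, dist=1), (tag, dist=1).
Iteration 2: edges from {build,tag} -> (clean, dist=2).
Iteration 3: edges from {clean} -> (build, dist=3).
Iteration 4: no outgoing edges from {build}; recursion stops.
Total rows emitted: 5.

5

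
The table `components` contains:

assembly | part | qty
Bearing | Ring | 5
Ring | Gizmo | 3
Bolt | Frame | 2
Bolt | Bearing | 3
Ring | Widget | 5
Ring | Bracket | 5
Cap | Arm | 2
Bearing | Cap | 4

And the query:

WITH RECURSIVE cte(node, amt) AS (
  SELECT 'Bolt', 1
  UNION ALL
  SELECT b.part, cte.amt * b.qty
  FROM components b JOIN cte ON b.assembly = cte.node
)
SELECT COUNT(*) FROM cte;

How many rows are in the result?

9

Base: (Bolt, amt=1).
Iteration 1: components of {Bolt} -> Bearing = 1*3 = 3, Frame = 1*2 = 2.
Iteration 2: components of {Bearing,Frame} -> Cap = 3*4 = 12, Ring = 3*5 = 15.
Iteration 3: components of {Cap,Ring} -> Arm = 12*2 = 24, Bracket = 15*5 = 75, Gizmo = 15*3 = 45, Widget = 15*5 = 75.
Iteration 4: no further components; recursion stops.
Total rows emitted: 9.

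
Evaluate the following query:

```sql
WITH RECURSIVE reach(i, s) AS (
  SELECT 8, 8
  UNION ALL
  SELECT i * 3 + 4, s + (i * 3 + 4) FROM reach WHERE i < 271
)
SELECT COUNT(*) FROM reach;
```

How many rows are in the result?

Base: i=8, s=8.
Iteration 1: 8 < 271 holds -> i = 8 * 3 + 4 = 28, s = 8 + 28 = 36.
Iteration 2: 28 < 271 holds -> i = 28 * 3 + 4 = 88, s = 36 + 88 = 124.
Iteration 3: 88 < 271 holds -> i = 88 * 3 + 4 = 268, s = 124 + 268 = 392.
Iteration 4: 268 < 271 holds -> i = 268 * 3 + 4 = 808, s = 392 + 808 = 1200.
Iteration 5: 808 < 271 fails; recursion stops.
Total rows emitted: 5.

5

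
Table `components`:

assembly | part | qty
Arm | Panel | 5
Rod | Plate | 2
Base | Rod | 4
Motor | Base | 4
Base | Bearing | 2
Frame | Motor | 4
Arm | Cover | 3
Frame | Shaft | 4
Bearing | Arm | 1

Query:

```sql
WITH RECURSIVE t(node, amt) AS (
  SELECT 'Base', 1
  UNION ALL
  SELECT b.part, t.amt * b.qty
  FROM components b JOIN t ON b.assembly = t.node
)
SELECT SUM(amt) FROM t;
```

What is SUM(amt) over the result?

Base: (Base, amt=1).
Iteration 1: components of {Base} -> Bearing = 1*2 = 2, Rod = 1*4 = 4.
Iteration 2: components of {Bearing,Rod} -> Arm = 2*1 = 2, Plate = 4*2 = 8.
Iteration 3: components of {Arm,Plate} -> Cover = 2*3 = 6, Panel = 2*5 = 10.
Iteration 4: no further components; recursion stops.
SUM(amt) = 1 + 2 + 4 + 2 + 8 + 10 + 6 = 33.

33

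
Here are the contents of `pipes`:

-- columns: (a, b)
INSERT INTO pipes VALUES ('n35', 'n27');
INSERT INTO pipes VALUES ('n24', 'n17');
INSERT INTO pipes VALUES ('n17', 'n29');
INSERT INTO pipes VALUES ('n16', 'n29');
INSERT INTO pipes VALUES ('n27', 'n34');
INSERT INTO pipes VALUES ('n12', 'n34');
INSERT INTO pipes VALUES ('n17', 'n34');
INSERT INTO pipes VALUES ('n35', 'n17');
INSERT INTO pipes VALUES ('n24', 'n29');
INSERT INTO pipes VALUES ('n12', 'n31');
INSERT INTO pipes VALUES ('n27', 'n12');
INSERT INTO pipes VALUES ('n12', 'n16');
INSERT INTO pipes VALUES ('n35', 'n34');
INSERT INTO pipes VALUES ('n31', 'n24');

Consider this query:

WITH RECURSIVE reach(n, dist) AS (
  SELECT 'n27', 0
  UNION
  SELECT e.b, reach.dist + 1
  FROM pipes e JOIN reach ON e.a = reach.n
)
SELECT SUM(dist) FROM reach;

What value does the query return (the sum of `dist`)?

32

Base: (n27, dist=0).
Iteration 1: edges from {n27} -> (n12, dist=1), (n34, dist=1).
Iteration 2: edges from {n12,n34} -> (n16, dist=2), (n31, dist=2), (n34, dist=2).
Iteration 3: edges from {n16,n31,n34} -> (n24, dist=3), (n29, dist=3).
Iteration 4: edges from {n24,n29} -> (n17, dist=4), (n29, dist=4).
Iteration 5: edges from {n17,n29} -> (n29, dist=5), (n34, dist=5).
Iteration 6: no outgoing edges from {n29,n34}; recursion stops.
SUM(dist) = 0 + 1 + 1 + 2 + 2 + 2 + 3 + 3 + 4 + 4 + 5 + 5 = 32.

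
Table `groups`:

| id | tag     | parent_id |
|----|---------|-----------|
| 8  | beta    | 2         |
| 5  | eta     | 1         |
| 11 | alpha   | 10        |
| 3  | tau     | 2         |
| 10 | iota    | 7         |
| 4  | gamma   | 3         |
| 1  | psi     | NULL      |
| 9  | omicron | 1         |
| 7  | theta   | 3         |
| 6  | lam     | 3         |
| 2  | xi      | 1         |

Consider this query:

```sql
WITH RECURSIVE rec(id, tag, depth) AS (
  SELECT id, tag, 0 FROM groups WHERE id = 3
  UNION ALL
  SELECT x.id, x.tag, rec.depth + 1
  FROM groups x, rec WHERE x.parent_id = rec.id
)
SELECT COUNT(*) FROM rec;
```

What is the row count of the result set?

Base: id=3 (tau) at depth 0.
Iteration 1: rows with parent_id in {3} -> gamma (id 4, depth 1), lam (id 6, depth 1), theta (id 7, depth 1).
Iteration 2: rows with parent_id in {4,6,7} -> iota (id 10, depth 2).
Iteration 3: rows with parent_id in {10} -> alpha (id 11, depth 3).
Iteration 4: no rows with parent_id in {11}; recursion stops.
Total rows emitted: 6.

6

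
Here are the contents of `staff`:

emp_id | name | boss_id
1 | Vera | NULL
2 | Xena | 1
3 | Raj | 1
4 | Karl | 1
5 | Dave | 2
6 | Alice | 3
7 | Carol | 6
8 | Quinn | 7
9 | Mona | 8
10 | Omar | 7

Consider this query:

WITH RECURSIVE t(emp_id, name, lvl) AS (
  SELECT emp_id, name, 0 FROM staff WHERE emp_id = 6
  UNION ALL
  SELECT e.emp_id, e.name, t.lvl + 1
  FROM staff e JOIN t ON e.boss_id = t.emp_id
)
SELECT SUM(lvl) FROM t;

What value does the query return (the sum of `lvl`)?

8

Base: emp_id=6 (Alice) at lvl 0.
Iteration 1: rows with boss_id in {6} -> Carol (id 7, lvl 1).
Iteration 2: rows with boss_id in {7} -> Quinn (id 8, lvl 2), Omar (id 10, lvl 2).
Iteration 3: rows with boss_id in {8,10} -> Mona (id 9, lvl 3).
Iteration 4: no rows with boss_id in {9}; recursion stops.
SUM(lvl) = 0 + 1 + 2 + 2 + 3 = 8.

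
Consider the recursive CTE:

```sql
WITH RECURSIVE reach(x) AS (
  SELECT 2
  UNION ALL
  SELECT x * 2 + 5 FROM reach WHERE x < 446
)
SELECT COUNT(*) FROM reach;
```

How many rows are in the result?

8

Base: x=2.
Iteration 1: 2 < 446 holds -> x = 2 * 2 + 5 = 9.
Iteration 2: 9 < 446 holds -> x = 9 * 2 + 5 = 23.
Iteration 3: 23 < 446 holds -> x = 23 * 2 + 5 = 51.
Iteration 4: 51 < 446 holds -> x = 51 * 2 + 5 = 107.
Iteration 5: 107 < 446 holds -> x = 107 * 2 + 5 = 219.
Iteration 6: 219 < 446 holds -> x = 219 * 2 + 5 = 443.
Iteration 7: 443 < 446 holds -> x = 443 * 2 + 5 = 891.
Iteration 8: 891 < 446 fails; recursion stops.
Total rows emitted: 8.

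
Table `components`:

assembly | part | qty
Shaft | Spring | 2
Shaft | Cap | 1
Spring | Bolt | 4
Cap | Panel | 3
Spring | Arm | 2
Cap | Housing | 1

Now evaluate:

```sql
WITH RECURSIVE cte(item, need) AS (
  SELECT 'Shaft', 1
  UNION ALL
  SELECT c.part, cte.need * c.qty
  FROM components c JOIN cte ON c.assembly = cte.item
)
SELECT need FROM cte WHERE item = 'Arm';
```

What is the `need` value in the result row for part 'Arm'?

4

Base: (Shaft, need=1).
Iteration 1: components of {Shaft} -> Cap = 1*1 = 1, Spring = 1*2 = 2.
Iteration 2: components of {Cap,Spring} -> Arm = 2*2 = 4, Bolt = 2*4 = 8, Housing = 1*1 = 1, Panel = 1*3 = 3.
Iteration 3: no further components; recursion stops.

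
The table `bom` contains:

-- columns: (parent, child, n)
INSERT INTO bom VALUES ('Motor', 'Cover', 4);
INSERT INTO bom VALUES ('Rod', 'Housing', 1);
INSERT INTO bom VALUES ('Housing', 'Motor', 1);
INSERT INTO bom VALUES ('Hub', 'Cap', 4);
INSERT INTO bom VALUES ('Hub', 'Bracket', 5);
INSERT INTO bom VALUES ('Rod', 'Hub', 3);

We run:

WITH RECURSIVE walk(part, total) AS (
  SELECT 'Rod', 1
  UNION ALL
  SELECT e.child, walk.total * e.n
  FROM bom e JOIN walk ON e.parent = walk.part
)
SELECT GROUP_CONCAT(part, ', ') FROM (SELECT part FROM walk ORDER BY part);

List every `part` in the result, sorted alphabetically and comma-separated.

Bracket, Cap, Cover, Housing, Hub, Motor, Rod

Base: (Rod, total=1).
Iteration 1: components of {Rod} -> Housing = 1*1 = 1, Hub = 1*3 = 3.
Iteration 2: components of {Housing,Hub} -> Bracket = 3*5 = 15, Cap = 3*4 = 12, Motor = 1*1 = 1.
Iteration 3: components of {Bracket,Cap,Motor} -> Cover = 1*4 = 4.
Iteration 4: no further components; recursion stops.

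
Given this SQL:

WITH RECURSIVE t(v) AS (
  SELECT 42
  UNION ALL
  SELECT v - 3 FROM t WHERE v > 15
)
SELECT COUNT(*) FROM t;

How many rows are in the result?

Base: v=42.
Iteration 1: 42 > 15 holds -> v = 42 - 3 = 39.
Iteration 2: 39 > 15 holds -> v = 39 - 3 = 36.
Iteration 3: 36 > 15 holds -> v = 36 - 3 = 33.
Iteration 4: 33 > 15 holds -> v = 33 - 3 = 30.
Iteration 5: 30 > 15 holds -> v = 30 - 3 = 27.
Iteration 6: 27 > 15 holds -> v = 27 - 3 = 24.
Iteration 7: 24 > 15 holds -> v = 24 - 3 = 21.
Iteration 8: 21 > 15 holds -> v = 21 - 3 = 18.
Iteration 9: 18 > 15 holds -> v = 18 - 3 = 15.
Iteration 10: 15 > 15 fails; recursion stops.
Total rows emitted: 10.

10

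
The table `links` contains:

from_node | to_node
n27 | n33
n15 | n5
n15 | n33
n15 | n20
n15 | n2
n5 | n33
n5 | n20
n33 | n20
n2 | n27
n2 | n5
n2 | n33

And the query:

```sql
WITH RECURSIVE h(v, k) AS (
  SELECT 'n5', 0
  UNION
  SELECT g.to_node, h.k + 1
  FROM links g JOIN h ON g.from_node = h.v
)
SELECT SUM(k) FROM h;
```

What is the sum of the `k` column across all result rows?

Base: (n5, k=0).
Iteration 1: edges from {n5} -> (n20, k=1), (n33, k=1).
Iteration 2: edges from {n20,n33} -> (n20, k=2).
Iteration 3: no outgoing edges from {n20}; recursion stops.
SUM(k) = 0 + 1 + 1 + 2 = 4.

4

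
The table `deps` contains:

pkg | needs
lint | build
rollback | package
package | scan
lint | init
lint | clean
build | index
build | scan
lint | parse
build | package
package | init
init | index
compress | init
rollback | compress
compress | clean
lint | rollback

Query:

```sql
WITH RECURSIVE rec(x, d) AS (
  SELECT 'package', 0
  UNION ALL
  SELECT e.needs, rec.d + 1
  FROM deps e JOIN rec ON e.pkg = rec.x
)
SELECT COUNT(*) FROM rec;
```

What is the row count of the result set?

4

Base: (package, d=0).
Iteration 1: edges from {package} -> (init, d=1), (scan, d=1).
Iteration 2: edges from {init,scan} -> (index, d=2).
Iteration 3: no outgoing edges from {index}; recursion stops.
Total rows emitted: 4.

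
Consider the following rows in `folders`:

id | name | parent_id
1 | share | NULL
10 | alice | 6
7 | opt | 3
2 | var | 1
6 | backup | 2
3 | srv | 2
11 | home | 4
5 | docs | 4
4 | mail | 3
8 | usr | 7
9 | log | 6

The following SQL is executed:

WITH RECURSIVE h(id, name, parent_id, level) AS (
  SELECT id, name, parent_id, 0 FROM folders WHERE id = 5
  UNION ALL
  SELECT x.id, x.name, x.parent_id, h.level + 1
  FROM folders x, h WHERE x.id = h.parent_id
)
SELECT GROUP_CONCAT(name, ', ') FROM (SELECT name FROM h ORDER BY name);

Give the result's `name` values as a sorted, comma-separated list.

Base: id=5 (docs), parent_id=4, level 0.
Iteration 1: join on id=4 -> mail (id 4, parent_id=3, level 1).
Iteration 2: join on id=3 -> srv (id 3, parent_id=2, level 2).
Iteration 3: join on id=2 -> var (id 2, parent_id=1, level 3).
Iteration 4: join on id=1 -> share (id 1, parent_id=NULL, level 4).
Iteration 5: parent_id is NULL; no match; recursion stops.

docs, mail, share, srv, var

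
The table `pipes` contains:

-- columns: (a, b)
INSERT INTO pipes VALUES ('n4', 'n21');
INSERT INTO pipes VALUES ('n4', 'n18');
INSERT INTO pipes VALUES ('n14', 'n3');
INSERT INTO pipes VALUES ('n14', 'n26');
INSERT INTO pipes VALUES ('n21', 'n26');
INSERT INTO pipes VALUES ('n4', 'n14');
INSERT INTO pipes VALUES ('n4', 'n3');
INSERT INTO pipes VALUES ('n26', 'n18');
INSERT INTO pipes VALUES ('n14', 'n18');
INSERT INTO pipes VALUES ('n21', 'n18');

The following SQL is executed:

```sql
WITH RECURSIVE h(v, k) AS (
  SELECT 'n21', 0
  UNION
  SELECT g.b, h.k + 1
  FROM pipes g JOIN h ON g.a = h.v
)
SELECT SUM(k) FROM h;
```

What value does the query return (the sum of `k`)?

Base: (n21, k=0).
Iteration 1: edges from {n21} -> (n18, k=1), (n26, k=1).
Iteration 2: edges from {n18,n26} -> (n18, k=2).
Iteration 3: no outgoing edges from {n18}; recursion stops.
SUM(k) = 0 + 1 + 1 + 2 = 4.

4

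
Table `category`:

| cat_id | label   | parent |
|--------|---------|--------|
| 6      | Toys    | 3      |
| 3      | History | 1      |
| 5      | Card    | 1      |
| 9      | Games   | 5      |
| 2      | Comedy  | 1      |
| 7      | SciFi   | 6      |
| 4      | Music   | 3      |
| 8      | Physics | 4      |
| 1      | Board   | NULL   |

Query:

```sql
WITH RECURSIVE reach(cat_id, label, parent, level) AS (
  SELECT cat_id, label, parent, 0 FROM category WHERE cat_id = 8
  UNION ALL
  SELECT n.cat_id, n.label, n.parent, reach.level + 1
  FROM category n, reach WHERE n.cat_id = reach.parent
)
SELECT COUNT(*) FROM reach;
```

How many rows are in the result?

4

Base: cat_id=8 (Physics), parent=4, level 0.
Iteration 1: join on cat_id=4 -> Music (id 4, parent=3, level 1).
Iteration 2: join on cat_id=3 -> History (id 3, parent=1, level 2).
Iteration 3: join on cat_id=1 -> Board (id 1, parent=NULL, level 3).
Iteration 4: parent is NULL; no match; recursion stops.
Total rows emitted: 4.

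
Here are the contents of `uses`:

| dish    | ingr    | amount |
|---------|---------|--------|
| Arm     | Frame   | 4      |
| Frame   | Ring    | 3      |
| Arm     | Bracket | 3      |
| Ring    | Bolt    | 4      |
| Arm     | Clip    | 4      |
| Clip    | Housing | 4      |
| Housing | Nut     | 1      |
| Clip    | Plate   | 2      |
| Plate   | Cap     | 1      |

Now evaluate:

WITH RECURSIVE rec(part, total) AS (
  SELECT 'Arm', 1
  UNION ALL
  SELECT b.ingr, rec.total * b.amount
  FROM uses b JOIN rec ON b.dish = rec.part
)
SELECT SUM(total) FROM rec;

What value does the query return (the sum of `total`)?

120

Base: (Arm, total=1).
Iteration 1: components of {Arm} -> Bracket = 1*3 = 3, Clip = 1*4 = 4, Frame = 1*4 = 4.
Iteration 2: components of {Bracket,Clip,Frame} -> Housing = 4*4 = 16, Plate = 4*2 = 8, Ring = 4*3 = 12.
Iteration 3: components of {Housing,Plate,Ring} -> Bolt = 12*4 = 48, Cap = 8*1 = 8, Nut = 16*1 = 16.
Iteration 4: no further components; recursion stops.
SUM(total) = 1 + 4 + 3 + 4 + 12 + 16 + 8 + 48 + 16 + 8 = 120.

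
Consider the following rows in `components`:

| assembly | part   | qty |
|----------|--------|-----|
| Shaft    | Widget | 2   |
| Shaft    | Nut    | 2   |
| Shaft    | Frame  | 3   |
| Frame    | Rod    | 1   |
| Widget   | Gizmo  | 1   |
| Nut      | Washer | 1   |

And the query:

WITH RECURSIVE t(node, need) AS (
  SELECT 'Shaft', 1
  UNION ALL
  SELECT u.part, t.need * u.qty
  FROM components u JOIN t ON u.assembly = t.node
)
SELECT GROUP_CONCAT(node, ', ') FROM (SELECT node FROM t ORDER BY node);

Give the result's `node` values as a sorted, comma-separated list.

Frame, Gizmo, Nut, Rod, Shaft, Washer, Widget

Base: (Shaft, need=1).
Iteration 1: components of {Shaft} -> Frame = 1*3 = 3, Nut = 1*2 = 2, Widget = 1*2 = 2.
Iteration 2: components of {Frame,Nut,Widget} -> Gizmo = 2*1 = 2, Rod = 3*1 = 3, Washer = 2*1 = 2.
Iteration 3: no further components; recursion stops.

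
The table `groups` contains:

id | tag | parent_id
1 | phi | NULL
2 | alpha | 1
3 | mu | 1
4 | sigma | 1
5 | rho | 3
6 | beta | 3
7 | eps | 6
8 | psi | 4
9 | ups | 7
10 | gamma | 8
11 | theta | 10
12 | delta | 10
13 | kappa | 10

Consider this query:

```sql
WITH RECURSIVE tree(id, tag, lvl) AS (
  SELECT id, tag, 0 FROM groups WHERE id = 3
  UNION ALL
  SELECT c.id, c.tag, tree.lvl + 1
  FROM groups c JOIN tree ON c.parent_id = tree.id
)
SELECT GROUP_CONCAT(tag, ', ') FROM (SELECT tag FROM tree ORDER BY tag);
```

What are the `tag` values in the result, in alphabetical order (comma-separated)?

Base: id=3 (mu) at lvl 0.
Iteration 1: rows with parent_id in {3} -> rho (id 5, lvl 1), beta (id 6, lvl 1).
Iteration 2: rows with parent_id in {5,6} -> eps (id 7, lvl 2).
Iteration 3: rows with parent_id in {7} -> ups (id 9, lvl 3).
Iteration 4: no rows with parent_id in {9}; recursion stops.

beta, eps, mu, rho, ups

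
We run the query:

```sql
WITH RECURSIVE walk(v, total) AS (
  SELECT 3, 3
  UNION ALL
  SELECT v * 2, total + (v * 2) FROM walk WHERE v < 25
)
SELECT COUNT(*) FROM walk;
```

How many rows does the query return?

Base: v=3, total=3.
Iteration 1: 3 < 25 holds -> v = 3 * 2 = 6, total = 3 + 6 = 9.
Iteration 2: 6 < 25 holds -> v = 6 * 2 = 12, total = 9 + 12 = 21.
Iteration 3: 12 < 25 holds -> v = 12 * 2 = 24, total = 21 + 24 = 45.
Iteration 4: 24 < 25 holds -> v = 24 * 2 = 48, total = 45 + 48 = 93.
Iteration 5: 48 < 25 fails; recursion stops.
Total rows emitted: 5.

5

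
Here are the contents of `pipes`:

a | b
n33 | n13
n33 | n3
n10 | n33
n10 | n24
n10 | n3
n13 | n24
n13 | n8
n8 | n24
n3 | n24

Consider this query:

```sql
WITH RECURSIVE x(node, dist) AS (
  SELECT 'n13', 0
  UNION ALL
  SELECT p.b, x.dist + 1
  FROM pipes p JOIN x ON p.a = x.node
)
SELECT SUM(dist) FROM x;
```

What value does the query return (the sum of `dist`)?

Base: (n13, dist=0).
Iteration 1: edges from {n13} -> (n24, dist=1), (n8, dist=1).
Iteration 2: edges from {n24,n8} -> (n24, dist=2).
Iteration 3: no outgoing edges from {n24}; recursion stops.
SUM(dist) = 0 + 1 + 1 + 2 = 4.

4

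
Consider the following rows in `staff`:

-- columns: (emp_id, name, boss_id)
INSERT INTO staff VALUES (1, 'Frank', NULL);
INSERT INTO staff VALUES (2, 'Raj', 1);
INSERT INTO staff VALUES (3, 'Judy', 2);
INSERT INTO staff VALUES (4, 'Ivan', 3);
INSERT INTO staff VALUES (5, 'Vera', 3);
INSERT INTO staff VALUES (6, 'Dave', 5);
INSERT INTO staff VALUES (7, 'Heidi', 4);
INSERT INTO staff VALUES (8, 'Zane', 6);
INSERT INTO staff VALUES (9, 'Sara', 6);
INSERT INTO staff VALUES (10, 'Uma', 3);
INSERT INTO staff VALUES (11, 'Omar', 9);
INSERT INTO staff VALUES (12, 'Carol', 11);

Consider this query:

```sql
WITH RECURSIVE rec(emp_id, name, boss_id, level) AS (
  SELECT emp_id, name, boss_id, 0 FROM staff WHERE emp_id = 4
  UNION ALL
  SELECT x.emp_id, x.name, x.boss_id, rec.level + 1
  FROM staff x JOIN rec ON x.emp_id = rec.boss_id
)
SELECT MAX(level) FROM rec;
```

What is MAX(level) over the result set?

3

Base: emp_id=4 (Ivan), boss_id=3, level 0.
Iteration 1: join on emp_id=3 -> Judy (id 3, boss_id=2, level 1).
Iteration 2: join on emp_id=2 -> Raj (id 2, boss_id=1, level 2).
Iteration 3: join on emp_id=1 -> Frank (id 1, boss_id=NULL, level 3).
Iteration 4: boss_id is NULL; no match; recursion stops.
level values: 0, 1, 2, 3; the maximum is 3.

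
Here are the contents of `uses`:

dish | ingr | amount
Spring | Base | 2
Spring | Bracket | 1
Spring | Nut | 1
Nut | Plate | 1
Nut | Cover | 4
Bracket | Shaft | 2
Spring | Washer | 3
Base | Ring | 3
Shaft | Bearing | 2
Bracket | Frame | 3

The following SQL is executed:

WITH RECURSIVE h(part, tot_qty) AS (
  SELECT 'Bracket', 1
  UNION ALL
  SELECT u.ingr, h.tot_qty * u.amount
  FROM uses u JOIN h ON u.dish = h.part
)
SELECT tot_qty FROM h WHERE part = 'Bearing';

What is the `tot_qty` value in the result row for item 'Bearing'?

Base: (Bracket, tot_qty=1).
Iteration 1: components of {Bracket} -> Frame = 1*3 = 3, Shaft = 1*2 = 2.
Iteration 2: components of {Frame,Shaft} -> Bearing = 2*2 = 4.
Iteration 3: no further components; recursion stops.

4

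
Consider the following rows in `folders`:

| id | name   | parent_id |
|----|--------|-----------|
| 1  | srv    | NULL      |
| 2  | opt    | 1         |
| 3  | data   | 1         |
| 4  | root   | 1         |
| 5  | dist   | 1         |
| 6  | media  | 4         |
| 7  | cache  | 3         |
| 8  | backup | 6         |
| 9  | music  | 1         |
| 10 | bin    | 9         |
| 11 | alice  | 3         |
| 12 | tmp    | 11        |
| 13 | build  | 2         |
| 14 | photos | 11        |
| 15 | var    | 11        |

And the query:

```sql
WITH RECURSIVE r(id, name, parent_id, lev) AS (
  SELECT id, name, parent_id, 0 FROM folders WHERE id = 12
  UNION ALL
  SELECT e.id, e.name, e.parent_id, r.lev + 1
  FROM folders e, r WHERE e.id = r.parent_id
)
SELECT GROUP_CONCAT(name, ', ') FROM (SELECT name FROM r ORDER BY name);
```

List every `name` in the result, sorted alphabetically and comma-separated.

alice, data, srv, tmp

Base: id=12 (tmp), parent_id=11, lev 0.
Iteration 1: join on id=11 -> alice (id 11, parent_id=3, lev 1).
Iteration 2: join on id=3 -> data (id 3, parent_id=1, lev 2).
Iteration 3: join on id=1 -> srv (id 1, parent_id=NULL, lev 3).
Iteration 4: parent_id is NULL; no match; recursion stops.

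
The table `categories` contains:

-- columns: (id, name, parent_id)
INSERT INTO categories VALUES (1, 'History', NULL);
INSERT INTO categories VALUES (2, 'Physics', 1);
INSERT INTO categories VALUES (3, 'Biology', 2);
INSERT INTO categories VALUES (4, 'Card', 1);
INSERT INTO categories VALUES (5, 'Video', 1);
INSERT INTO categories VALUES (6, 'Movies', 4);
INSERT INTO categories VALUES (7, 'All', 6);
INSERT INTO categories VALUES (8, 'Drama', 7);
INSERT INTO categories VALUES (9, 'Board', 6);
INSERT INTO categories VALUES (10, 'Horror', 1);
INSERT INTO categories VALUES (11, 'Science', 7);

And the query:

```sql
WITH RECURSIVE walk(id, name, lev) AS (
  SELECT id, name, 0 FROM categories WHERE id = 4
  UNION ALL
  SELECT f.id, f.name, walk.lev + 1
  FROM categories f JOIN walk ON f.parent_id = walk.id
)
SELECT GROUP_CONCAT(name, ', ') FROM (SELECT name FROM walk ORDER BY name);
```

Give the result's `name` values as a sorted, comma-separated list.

All, Board, Card, Drama, Movies, Science

Base: id=4 (Card) at lev 0.
Iteration 1: rows with parent_id in {4} -> Movies (id 6, lev 1).
Iteration 2: rows with parent_id in {6} -> All (id 7, lev 2), Board (id 9, lev 2).
Iteration 3: rows with parent_id in {7,9} -> Drama (id 8, lev 3), Science (id 11, lev 3).
Iteration 4: no rows with parent_id in {8,11}; recursion stops.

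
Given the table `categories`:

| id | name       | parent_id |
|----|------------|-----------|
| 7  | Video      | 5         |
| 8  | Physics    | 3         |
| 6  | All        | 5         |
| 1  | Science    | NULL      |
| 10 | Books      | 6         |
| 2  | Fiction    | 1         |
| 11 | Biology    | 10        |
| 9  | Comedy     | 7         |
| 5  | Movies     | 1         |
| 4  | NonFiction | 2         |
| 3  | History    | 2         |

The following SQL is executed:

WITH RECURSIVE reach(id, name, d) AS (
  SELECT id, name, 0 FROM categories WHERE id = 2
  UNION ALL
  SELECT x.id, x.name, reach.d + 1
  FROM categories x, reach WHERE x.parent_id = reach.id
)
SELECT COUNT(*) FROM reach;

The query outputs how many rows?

4

Base: id=2 (Fiction) at d 0.
Iteration 1: rows with parent_id in {2} -> History (id 3, d 1), NonFiction (id 4, d 1).
Iteration 2: rows with parent_id in {3,4} -> Physics (id 8, d 2).
Iteration 3: no rows with parent_id in {8}; recursion stops.
Total rows emitted: 4.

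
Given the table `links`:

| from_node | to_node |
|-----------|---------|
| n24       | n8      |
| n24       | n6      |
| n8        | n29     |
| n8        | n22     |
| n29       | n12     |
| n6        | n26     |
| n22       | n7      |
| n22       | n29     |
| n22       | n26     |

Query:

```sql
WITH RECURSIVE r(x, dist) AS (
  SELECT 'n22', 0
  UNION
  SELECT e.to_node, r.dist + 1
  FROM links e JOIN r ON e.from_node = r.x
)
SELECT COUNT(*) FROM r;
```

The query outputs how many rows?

5

Base: (n22, dist=0).
Iteration 1: edges from {n22} -> (n26, dist=1), (n29, dist=1), (n7, dist=1).
Iteration 2: edges from {n26,n29,n7} -> (n12, dist=2).
Iteration 3: no outgoing edges from {n12}; recursion stops.
Total rows emitted: 5.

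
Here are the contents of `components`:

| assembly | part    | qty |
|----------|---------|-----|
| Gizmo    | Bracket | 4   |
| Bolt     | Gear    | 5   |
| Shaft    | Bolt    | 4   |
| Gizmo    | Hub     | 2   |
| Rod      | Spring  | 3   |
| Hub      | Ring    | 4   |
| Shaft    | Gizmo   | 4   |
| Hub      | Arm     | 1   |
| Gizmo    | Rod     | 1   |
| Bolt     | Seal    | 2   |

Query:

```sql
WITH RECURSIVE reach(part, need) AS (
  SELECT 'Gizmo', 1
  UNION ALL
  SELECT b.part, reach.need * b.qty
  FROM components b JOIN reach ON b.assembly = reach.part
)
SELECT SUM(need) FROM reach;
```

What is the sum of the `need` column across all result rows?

21

Base: (Gizmo, need=1).
Iteration 1: components of {Gizmo} -> Bracket = 1*4 = 4, Hub = 1*2 = 2, Rod = 1*1 = 1.
Iteration 2: components of {Bracket,Hub,Rod} -> Arm = 2*1 = 2, Ring = 2*4 = 8, Spring = 1*3 = 3.
Iteration 3: no further components; recursion stops.
SUM(need) = 1 + 1 + 4 + 2 + 3 + 8 + 2 = 21.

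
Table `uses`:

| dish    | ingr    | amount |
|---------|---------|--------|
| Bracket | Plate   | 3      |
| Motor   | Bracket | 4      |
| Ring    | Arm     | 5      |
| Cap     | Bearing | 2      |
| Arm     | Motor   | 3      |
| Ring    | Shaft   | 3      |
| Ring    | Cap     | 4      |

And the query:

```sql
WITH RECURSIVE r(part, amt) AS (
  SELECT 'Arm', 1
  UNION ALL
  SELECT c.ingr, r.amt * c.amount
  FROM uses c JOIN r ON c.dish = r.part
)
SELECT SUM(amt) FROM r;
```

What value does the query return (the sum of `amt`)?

52

Base: (Arm, amt=1).
Iteration 1: components of {Arm} -> Motor = 1*3 = 3.
Iteration 2: components of {Motor} -> Bracket = 3*4 = 12.
Iteration 3: components of {Bracket} -> Plate = 12*3 = 36.
Iteration 4: no further components; recursion stops.
SUM(amt) = 1 + 3 + 12 + 36 = 52.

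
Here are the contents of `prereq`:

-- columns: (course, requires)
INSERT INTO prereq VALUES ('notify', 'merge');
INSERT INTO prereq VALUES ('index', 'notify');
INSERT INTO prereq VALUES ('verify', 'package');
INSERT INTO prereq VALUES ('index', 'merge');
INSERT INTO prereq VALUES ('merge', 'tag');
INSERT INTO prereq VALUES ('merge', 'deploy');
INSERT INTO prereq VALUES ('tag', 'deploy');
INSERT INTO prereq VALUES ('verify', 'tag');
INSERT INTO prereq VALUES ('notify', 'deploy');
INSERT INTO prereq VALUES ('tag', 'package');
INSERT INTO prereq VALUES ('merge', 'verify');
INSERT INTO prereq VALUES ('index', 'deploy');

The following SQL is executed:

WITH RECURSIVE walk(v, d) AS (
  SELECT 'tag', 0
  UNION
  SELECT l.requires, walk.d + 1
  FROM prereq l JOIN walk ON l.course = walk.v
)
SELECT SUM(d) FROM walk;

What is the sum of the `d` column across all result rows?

Base: (tag, d=0).
Iteration 1: edges from {tag} -> (deploy, d=1), (package, d=1).
Iteration 2: no outgoing edges from {deploy,package}; recursion stops.
SUM(d) = 0 + 1 + 1 = 2.

2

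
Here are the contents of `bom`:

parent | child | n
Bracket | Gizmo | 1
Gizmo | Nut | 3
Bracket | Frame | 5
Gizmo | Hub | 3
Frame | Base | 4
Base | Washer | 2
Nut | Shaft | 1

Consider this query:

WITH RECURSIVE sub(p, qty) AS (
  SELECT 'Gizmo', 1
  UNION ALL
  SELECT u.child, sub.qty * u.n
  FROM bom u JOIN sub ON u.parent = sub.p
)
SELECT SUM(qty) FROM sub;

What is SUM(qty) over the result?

10

Base: (Gizmo, qty=1).
Iteration 1: components of {Gizmo} -> Hub = 1*3 = 3, Nut = 1*3 = 3.
Iteration 2: components of {Hub,Nut} -> Shaft = 3*1 = 3.
Iteration 3: no further components; recursion stops.
SUM(qty) = 1 + 3 + 3 + 3 = 10.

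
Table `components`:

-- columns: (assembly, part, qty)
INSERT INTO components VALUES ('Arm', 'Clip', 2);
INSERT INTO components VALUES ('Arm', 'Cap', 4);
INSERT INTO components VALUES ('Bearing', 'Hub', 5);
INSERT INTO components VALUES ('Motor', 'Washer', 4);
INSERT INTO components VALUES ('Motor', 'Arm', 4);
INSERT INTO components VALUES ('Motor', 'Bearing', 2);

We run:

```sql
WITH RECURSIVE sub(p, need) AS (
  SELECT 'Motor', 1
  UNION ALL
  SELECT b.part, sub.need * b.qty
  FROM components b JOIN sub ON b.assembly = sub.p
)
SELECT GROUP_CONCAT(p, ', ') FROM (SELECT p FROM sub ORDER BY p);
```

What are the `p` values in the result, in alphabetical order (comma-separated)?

Arm, Bearing, Cap, Clip, Hub, Motor, Washer

Base: (Motor, need=1).
Iteration 1: components of {Motor} -> Arm = 1*4 = 4, Bearing = 1*2 = 2, Washer = 1*4 = 4.
Iteration 2: components of {Arm,Bearing,Washer} -> Cap = 4*4 = 16, Clip = 4*2 = 8, Hub = 2*5 = 10.
Iteration 3: no further components; recursion stops.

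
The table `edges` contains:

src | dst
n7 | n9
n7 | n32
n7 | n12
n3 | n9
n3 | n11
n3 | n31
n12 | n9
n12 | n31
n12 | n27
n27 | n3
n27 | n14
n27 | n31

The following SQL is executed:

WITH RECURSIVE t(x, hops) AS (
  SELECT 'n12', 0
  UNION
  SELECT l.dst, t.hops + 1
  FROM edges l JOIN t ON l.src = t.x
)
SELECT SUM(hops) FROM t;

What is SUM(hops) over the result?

Base: (n12, hops=0).
Iteration 1: edges from {n12} -> (n27, hops=1), (n31, hops=1), (n9, hops=1).
Iteration 2: edges from {n27,n31,n9} -> (n14, hops=2), (n3, hops=2), (n31, hops=2).
Iteration 3: edges from {n14,n3,n31} -> (n11, hops=3), (n31, hops=3), (n9, hops=3).
Iteration 4: no outgoing edges from {n11,n31,n9}; recursion stops.
SUM(hops) = 0 + 1 + 1 + 1 + 2 + 2 + 2 + 3 + 3 + 3 = 18.

18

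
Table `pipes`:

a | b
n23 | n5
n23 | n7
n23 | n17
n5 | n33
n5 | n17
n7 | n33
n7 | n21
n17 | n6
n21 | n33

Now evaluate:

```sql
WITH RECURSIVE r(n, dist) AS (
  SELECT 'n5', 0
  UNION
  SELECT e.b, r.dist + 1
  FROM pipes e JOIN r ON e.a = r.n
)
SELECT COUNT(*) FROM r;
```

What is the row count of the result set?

4

Base: (n5, dist=0).
Iteration 1: edges from {n5} -> (n17, dist=1), (n33, dist=1).
Iteration 2: edges from {n17,n33} -> (n6, dist=2).
Iteration 3: no outgoing edges from {n6}; recursion stops.
Total rows emitted: 4.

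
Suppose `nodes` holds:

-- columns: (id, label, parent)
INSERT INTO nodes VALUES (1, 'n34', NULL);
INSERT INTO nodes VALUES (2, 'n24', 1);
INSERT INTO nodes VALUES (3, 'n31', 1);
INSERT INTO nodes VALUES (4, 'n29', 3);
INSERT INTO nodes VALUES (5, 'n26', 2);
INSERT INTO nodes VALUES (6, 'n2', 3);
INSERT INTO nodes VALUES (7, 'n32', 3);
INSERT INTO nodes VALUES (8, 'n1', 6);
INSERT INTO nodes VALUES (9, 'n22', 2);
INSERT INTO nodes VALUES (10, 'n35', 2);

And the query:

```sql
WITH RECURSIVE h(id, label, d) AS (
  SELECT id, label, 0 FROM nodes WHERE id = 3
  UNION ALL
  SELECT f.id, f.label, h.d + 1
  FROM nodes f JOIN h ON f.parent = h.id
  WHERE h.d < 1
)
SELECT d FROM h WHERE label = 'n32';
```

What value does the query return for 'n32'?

1

Base: id=3 (n31) at d 0.
Iteration 1: rows with parent in {3} -> n29 (id 4, d 1), n2 (id 6, d 1), n32 (id 7, d 1).
Iteration 2: d < 1 fails for all current rows; recursion stops.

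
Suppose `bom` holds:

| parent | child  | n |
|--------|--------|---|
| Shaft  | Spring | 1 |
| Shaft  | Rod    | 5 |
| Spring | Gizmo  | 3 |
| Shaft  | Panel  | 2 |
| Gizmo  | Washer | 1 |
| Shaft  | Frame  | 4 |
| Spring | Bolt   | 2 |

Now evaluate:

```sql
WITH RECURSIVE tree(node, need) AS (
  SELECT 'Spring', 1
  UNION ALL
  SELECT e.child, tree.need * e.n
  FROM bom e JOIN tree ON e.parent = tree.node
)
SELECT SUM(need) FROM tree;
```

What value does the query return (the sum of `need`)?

9

Base: (Spring, need=1).
Iteration 1: components of {Spring} -> Bolt = 1*2 = 2, Gizmo = 1*3 = 3.
Iteration 2: components of {Bolt,Gizmo} -> Washer = 3*1 = 3.
Iteration 3: no further components; recursion stops.
SUM(need) = 1 + 2 + 3 + 3 = 9.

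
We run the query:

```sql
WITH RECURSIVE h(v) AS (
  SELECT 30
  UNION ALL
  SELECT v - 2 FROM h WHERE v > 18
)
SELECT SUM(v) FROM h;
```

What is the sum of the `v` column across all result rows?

Base: v=30.
Iteration 1: 30 > 18 holds -> v = 30 - 2 = 28.
Iteration 2: 28 > 18 holds -> v = 28 - 2 = 26.
Iteration 3: 26 > 18 holds -> v = 26 - 2 = 24.
Iteration 4: 24 > 18 holds -> v = 24 - 2 = 22.
Iteration 5: 22 > 18 holds -> v = 22 - 2 = 20.
Iteration 6: 20 > 18 holds -> v = 20 - 2 = 18.
Iteration 7: 18 > 18 fails; recursion stops.
SUM(v) = 30 + 28 + 26 + 24 + 22 + 20 + 18 = 168.

168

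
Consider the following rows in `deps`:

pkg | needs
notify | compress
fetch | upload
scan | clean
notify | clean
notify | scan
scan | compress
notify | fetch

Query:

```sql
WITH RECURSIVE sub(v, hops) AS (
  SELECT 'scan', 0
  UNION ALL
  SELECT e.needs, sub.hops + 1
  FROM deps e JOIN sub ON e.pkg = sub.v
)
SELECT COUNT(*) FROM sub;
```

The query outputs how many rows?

3

Base: (scan, hops=0).
Iteration 1: edges from {scan} -> (clean, hops=1), (compress, hops=1).
Iteration 2: no outgoing edges from {clean,compress}; recursion stops.
Total rows emitted: 3.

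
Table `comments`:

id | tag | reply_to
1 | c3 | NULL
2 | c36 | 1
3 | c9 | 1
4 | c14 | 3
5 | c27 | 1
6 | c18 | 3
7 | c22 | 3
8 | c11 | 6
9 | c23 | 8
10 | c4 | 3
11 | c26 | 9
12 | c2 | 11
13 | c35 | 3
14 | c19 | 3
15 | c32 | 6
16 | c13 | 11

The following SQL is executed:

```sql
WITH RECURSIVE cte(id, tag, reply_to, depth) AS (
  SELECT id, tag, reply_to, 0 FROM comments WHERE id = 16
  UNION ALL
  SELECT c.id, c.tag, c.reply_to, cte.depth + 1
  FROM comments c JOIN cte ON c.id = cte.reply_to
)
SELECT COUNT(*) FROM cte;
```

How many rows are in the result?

Base: id=16 (c13), reply_to=11, depth 0.
Iteration 1: join on id=11 -> c26 (id 11, reply_to=9, depth 1).
Iteration 2: join on id=9 -> c23 (id 9, reply_to=8, depth 2).
Iteration 3: join on id=8 -> c11 (id 8, reply_to=6, depth 3).
Iteration 4: join on id=6 -> c18 (id 6, reply_to=3, depth 4).
Iteration 5: join on id=3 -> c9 (id 3, reply_to=1, depth 5).
Iteration 6: join on id=1 -> c3 (id 1, reply_to=NULL, depth 6).
Iteration 7: reply_to is NULL; no match; recursion stops.
Total rows emitted: 7.

7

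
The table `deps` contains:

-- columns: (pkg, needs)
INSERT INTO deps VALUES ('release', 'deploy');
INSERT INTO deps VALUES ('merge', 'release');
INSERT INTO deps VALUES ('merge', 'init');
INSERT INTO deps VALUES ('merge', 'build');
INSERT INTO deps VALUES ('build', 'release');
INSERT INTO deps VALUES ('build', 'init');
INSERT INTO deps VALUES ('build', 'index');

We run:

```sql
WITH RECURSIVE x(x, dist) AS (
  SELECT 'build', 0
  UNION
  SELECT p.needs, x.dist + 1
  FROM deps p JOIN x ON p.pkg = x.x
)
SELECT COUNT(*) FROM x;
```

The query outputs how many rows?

5

Base: (build, dist=0).
Iteration 1: edges from {build} -> (index, dist=1), (init, dist=1), (release, dist=1).
Iteration 2: edges from {index,init,release} -> (deploy, dist=2).
Iteration 3: no outgoing edges from {deploy}; recursion stops.
Total rows emitted: 5.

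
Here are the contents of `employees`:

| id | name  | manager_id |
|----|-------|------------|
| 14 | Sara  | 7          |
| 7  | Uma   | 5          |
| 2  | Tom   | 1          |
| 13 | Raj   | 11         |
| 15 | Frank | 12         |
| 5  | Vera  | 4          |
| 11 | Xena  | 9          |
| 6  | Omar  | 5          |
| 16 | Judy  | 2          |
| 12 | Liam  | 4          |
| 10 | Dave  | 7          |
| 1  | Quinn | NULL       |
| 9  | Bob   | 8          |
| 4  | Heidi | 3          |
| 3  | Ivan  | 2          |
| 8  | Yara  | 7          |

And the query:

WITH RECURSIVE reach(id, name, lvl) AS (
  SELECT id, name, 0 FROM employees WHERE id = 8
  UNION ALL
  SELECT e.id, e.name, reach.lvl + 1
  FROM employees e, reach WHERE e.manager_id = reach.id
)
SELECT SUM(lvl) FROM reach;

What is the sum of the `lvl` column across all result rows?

6

Base: id=8 (Yara) at lvl 0.
Iteration 1: rows with manager_id in {8} -> Bob (id 9, lvl 1).
Iteration 2: rows with manager_id in {9} -> Xena (id 11, lvl 2).
Iteration 3: rows with manager_id in {11} -> Raj (id 13, lvl 3).
Iteration 4: no rows with manager_id in {13}; recursion stops.
SUM(lvl) = 0 + 1 + 2 + 3 = 6.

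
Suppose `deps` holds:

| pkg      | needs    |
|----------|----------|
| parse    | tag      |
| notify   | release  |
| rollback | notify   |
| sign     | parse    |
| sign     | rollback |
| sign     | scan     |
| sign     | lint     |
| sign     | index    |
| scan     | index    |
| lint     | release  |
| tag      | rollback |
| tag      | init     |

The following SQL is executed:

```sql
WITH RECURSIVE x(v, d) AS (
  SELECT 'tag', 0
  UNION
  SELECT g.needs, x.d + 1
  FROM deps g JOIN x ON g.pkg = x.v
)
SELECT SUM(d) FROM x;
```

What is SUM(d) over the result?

Base: (tag, d=0).
Iteration 1: edges from {tag} -> (init, d=1), (rollback, d=1).
Iteration 2: edges from {init,rollback} -> (notify, d=2).
Iteration 3: edges from {notify} -> (release, d=3).
Iteration 4: no outgoing edges from {release}; recursion stops.
SUM(d) = 0 + 1 + 1 + 2 + 3 = 7.

7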